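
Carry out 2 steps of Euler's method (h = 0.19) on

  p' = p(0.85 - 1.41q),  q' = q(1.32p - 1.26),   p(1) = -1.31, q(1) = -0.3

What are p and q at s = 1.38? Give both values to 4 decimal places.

-1.9461, -0.0457

Euler on (p,q): p_{n+1} = p_n + h·p', q_{n+1} = q_n + h·q'.
1.000000: (-1.310000, -0.300000); f=(-1.667630, 0.896760) → (-1.626850, -0.129616)
1.190000: (-1.626850, -0.129616); f=(-1.680142, 0.441658) → (-1.946077, -0.045701)
(p(1.38), q(1.38)) ≈ (-1.9461, -0.0457)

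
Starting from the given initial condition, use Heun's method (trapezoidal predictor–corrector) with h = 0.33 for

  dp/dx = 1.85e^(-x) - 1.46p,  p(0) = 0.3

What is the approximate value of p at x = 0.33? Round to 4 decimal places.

0.5679

Heun: k1 = f(x_n, p_n); k2 = f(x_n + h, p_n + h·k1); p_{n+1} = p_n + (h/2)·(k1 + k2).
x=0.000000, p=0.300000:
  k1 = f(0.000000, 0.300000) = 1.412000
  k2 = f(0.330000, 0.765960) = 0.211707
  p ← 0.300000 + (0.33/2)·(1.412000 + 0.211707) = 0.567912
p(0.33) ≈ 0.5679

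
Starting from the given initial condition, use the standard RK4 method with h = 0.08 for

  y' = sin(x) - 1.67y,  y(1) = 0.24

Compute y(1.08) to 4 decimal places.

RK4: k1 = f(x_n, y_n); k2 = f(x_n + h/2, y_n + (h/2)·k1); k3 = f(x_n + h/2, y_n + (h/2)·k2); k4 = f(x_n + h, y_n + h·k3); y_{n+1} = y_n + (h/6)·(k1 + 2k2 + 2k3 + k4).
x=1.000000, y=0.240000:
  k1 = f(1.000000, 0.240000) = 0.440671
  k2 = f(1.040000, 0.257627) = 0.432167
  k3 = f(1.040000, 0.257287) = 0.432735
  k4 = f(1.080000, 0.274619) = 0.423344
  y ← 0.240000 + (0.08/6)·(k1 + 2k2 + 2k3 + k4) = 0.274584
y(1.08) ≈ 0.2746

0.2746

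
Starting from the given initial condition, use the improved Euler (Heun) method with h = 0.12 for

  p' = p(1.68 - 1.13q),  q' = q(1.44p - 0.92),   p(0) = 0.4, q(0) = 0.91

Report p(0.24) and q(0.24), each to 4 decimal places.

0.4720, 0.8477

Heun on (p,q): k1 = f(s_n, state_n); k2 = f(s_n + h, state_n + h·k1); state_{n+1} = state_n + (h/2)·(k1 + k2).
0.000000: (0.400000, 0.910000)
  k1 = (0.260680, -0.313040)
  predictor → (0.431282, 0.872435)
  k2 = (0.299373, -0.260818)
  → (0.433603, 0.875568)
0.120000: (0.433603, 0.875568)
  k1 = (0.299450, -0.258828)
  predictor → (0.469537, 0.844509)
  k2 = (0.340745, -0.205947)
  → (0.472015, 0.847682)
(p(0.24), q(0.24)) ≈ (0.4720, 0.8477)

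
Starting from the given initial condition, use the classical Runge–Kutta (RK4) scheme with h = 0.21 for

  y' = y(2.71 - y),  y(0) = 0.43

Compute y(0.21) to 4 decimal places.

0.6772

RK4: k1 = f(s_n, y_n); k2 = f(s_n + h/2, y_n + (h/2)·k1); k3 = f(s_n + h/2, y_n + (h/2)·k2); k4 = f(s_n + h, y_n + h·k3); y_{n+1} = y_n + (h/6)·(k1 + 2k2 + 2k3 + k4).
s=0.000000, y=0.430000:
  k1 = f(0.000000, 0.430000) = 0.980400
  k2 = f(0.105000, 0.532942) = 1.160246
  k3 = f(0.105000, 0.551826) = 1.190936
  k4 = f(0.210000, 0.680097) = 1.380530
  y ← 0.430000 + (0.21/6)·(k1 + 2k2 + 2k3 + k4) = 0.677215
y(0.21) ≈ 0.6772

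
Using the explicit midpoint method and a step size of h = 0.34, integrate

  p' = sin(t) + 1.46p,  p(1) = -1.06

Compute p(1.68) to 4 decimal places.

Midpoint: k1 = f(t_n, p_n); k2 = f(t_n + h/2, p_n + (h/2)·k1); p_{n+1} = p_n + h·k2.
t=1.000000, p=-1.060000:
  k1 = f(1.000000, -1.060000) = -0.706129
  k2 = f(1.170000, -1.180042) = -0.802111
  p ← -1.060000 + 0.34·(-0.802111) = -1.332718
t=1.340000, p=-1.332718:
  k1 = f(1.340000, -1.332718) = -0.972283
  k2 = f(1.510000, -1.498006) = -1.188936
  p ← -1.332718 + 0.34·(-1.188936) = -1.736956
p(1.68) ≈ -1.7370

-1.7370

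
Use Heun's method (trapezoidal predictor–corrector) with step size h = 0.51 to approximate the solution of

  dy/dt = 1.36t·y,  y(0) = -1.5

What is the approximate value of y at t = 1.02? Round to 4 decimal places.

Heun: k1 = f(t_n, y_n); k2 = f(t_n + h, y_n + h·k1); y_{n+1} = y_n + (h/2)·(k1 + k2).
t=0.000000, y=-1.500000:
  k1 = f(0.000000, -1.500000) = 0.000000
  k2 = f(0.510000, -1.500000) = -1.040400
  y ← -1.500000 + (0.51/2)·(0.000000 + (-1.040400)) = -1.765302
t=0.510000, y=-1.765302:
  k1 = f(0.510000, -1.765302) = -1.224413
  k2 = f(1.020000, -2.389753) = -3.315065
  y ← -1.765302 + (0.51/2)·(-1.224413 + (-3.315065)) = -2.922869
y(1.02) ≈ -2.9229

-2.9229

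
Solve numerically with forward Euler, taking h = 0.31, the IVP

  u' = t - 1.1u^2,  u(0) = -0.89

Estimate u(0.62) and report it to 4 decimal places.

-1.5229

Euler: u_{n+1} = u_n + h·f(t_n, u_n).
t=0.000000, u=-0.890000: f=-0.871310 → u ← -0.890000 + 0.31·(-0.871310) = -1.160106
t=0.310000, u=-1.160106: f=-1.170431 → u ← -1.160106 + 0.31·(-1.170431) = -1.522940
u(0.62) ≈ -1.5229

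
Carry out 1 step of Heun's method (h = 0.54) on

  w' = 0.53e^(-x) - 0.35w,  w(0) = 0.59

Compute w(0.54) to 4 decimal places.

0.6885

Heun: k1 = f(x_n, w_n); k2 = f(x_n + h, w_n + h·k1); w_{n+1} = w_n + (h/2)·(k1 + k2).
x=0.000000, w=0.590000:
  k1 = f(0.000000, 0.590000) = 0.323500
  k2 = f(0.540000, 0.764690) = 0.041215
  w ← 0.590000 + (0.54/2)·(0.323500 + 0.041215) = 0.688473
w(0.54) ≈ 0.6885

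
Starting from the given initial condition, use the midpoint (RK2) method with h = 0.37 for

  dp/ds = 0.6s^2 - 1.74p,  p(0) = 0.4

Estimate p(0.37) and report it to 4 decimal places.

0.2330

Midpoint: k1 = f(s_n, p_n); k2 = f(s_n + h/2, p_n + (h/2)·k1); p_{n+1} = p_n + h·k2.
s=0.000000, p=0.400000:
  k1 = f(0.000000, 0.400000) = -0.696000
  k2 = f(0.185000, 0.271240) = -0.451423
  p ← 0.400000 + 0.37·(-0.451423) = 0.232974
p(0.37) ≈ 0.2330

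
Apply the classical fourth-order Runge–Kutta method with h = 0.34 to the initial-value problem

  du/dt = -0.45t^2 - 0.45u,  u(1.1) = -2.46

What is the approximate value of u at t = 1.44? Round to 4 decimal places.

-2.3428

RK4: k1 = f(t_n, u_n); k2 = f(t_n + h/2, u_n + (h/2)·k1); k3 = f(t_n + h/2, u_n + (h/2)·k2); k4 = f(t_n + h, u_n + h·k3); u_{n+1} = u_n + (h/6)·(k1 + 2k2 + 2k3 + k4).
t=1.100000, u=-2.460000:
  k1 = f(1.100000, -2.460000) = 0.562500
  k2 = f(1.270000, -2.364375) = 0.338164
  k3 = f(1.270000, -2.402512) = 0.355325
  k4 = f(1.440000, -2.339189) = 0.119515
  u ← -2.460000 + (0.34/6)·(k1 + 2k2 + 2k3 + k4) = -2.342757
u(1.44) ≈ -2.3428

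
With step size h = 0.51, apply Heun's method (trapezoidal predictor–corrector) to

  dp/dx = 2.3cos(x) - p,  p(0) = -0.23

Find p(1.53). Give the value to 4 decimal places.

Heun: k1 = f(x_n, p_n); k2 = f(x_n + h, p_n + h·k1); p_{n+1} = p_n + (h/2)·(k1 + k2).
x=0.000000, p=-0.230000:
  k1 = f(0.000000, -0.230000) = 2.530000
  k2 = f(0.510000, 1.060300) = 0.947012
  p ← -0.230000 + (0.51/2)·(2.530000 + 0.947012) = 0.656638
x=0.510000, p=0.656638:
  k1 = f(0.510000, 0.656638) = 1.350674
  k2 = f(1.020000, 1.345482) = -0.141740
  p ← 0.656638 + (0.51/2)·(1.350674 + (-0.141740)) = 0.964916
x=1.020000, p=0.964916:
  k1 = f(1.020000, 0.964916) = 0.238825
  k2 = f(1.530000, 1.086717) = -0.992912
  p ← 0.964916 + (0.51/2)·(0.238825 + (-0.992912)) = 0.772624
p(1.53) ≈ 0.7726

0.7726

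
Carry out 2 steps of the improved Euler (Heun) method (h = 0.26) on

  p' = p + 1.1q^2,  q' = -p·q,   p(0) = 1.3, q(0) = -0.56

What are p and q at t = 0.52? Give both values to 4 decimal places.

Heun on (p,q): k1 = f(t_n, state_n); k2 = f(t_n + h, state_n + h·k1); state_{n+1} = state_n + (h/2)·(k1 + k2).
0.000000: (1.300000, -0.560000)
  k1 = (1.644960, 0.728000)
  predictor → (1.727690, -0.370720)
  k2 = (1.878866, 0.640489)
  → (1.758097, -0.382096)
0.260000: (1.758097, -0.382096)
  k1 = (1.918695, 0.671763)
  predictor → (2.256958, -0.207438)
  k2 = (2.304292, 0.468179)
  → (2.307086, -0.233904)
(p(0.52), q(0.52)) ≈ (2.3071, -0.2339)

2.3071, -0.2339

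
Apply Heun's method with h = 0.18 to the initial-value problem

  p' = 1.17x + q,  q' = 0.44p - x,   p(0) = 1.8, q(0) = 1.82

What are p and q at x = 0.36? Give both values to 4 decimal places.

Heun on (p,q): k1 = f(x_n, state_n); k2 = f(x_n + h, state_n + h·k1); state_{n+1} = state_n + (h/2)·(k1 + k2).
0.000000: (1.800000, 1.820000)
  k1 = (1.820000, 0.792000)
  predictor → (2.127600, 1.962560)
  k2 = (2.173160, 0.756144)
  → (2.159384, 1.959333)
0.180000: (2.159384, 1.959333)
  k1 = (2.169933, 0.770129)
  predictor → (2.549972, 2.097956)
  k2 = (2.519156, 0.761988)
  → (2.581402, 2.097223)
(p(0.36), q(0.36)) ≈ (2.5814, 2.0972)

2.5814, 2.0972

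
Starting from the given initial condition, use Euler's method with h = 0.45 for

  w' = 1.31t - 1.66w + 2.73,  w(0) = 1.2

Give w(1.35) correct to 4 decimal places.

Euler: w_{n+1} = w_n + h·f(t_n, w_n).
t=0.000000, w=1.200000: f=0.738000 → w ← 1.200000 + 0.45·0.738000 = 1.532100
t=0.450000, w=1.532100: f=0.776214 → w ← 1.532100 + 0.45·0.776214 = 1.881396
t=0.900000, w=1.881396: f=0.785882 → w ← 1.881396 + 0.45·0.785882 = 2.235043
w(1.35) ≈ 2.2350

2.2350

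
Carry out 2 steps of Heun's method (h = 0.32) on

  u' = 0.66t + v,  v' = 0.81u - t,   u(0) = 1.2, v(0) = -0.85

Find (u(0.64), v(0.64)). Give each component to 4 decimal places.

Heun on (u,v): k1 = f(t_n, state_n); k2 = f(t_n + h, state_n + h·k1); state_{n+1} = state_n + (h/2)·(k1 + k2).
0.000000: (1.200000, -0.850000)
  k1 = (-0.850000, 0.972000)
  predictor → (0.928000, -0.538960)
  k2 = (-0.327760, 0.431680)
  → (1.011558, -0.625411)
0.320000: (1.011558, -0.625411)
  k1 = (-0.414211, 0.499362)
  predictor → (0.879011, -0.465615)
  k2 = (-0.043215, 0.071999)
  → (0.938370, -0.533993)
(u(0.64), v(0.64)) ≈ (0.9384, -0.5340)

0.9384, -0.5340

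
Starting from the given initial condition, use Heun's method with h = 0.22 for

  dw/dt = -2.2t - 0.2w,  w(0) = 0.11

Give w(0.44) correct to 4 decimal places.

Heun: k1 = f(t_n, w_n); k2 = f(t_n + h, w_n + h·k1); w_{n+1} = w_n + (h/2)·(k1 + k2).
t=0.000000, w=0.110000:
  k1 = f(0.000000, 0.110000) = -0.022000
  k2 = f(0.220000, 0.105160) = -0.505032
  w ← 0.110000 + (0.22/2)·(-0.022000 + (-0.505032)) = 0.052026
t=0.220000, w=0.052026:
  k1 = f(0.220000, 0.052026) = -0.494405
  k2 = f(0.440000, -0.056743) = -0.956651
  w ← 0.052026 + (0.22/2)·(-0.494405 + (-0.956651)) = -0.107590
w(0.44) ≈ -0.1076

-0.1076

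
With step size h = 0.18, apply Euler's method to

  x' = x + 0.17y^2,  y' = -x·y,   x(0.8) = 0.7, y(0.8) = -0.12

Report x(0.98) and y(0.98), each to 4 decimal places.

0.8264, -0.1049

Euler on (x,y): x_{n+1} = x_n + h·x', y_{n+1} = y_n + h·y'.
0.800000: (0.700000, -0.120000); f=(0.702448, 0.084000) → (0.826441, -0.104880)
(x(0.98), y(0.98)) ≈ (0.8264, -0.1049)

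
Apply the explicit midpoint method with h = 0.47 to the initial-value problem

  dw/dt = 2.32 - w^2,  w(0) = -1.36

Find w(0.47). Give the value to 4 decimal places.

-1.0033

Midpoint: k1 = f(t_n, w_n); k2 = f(t_n + h/2, w_n + (h/2)·k1); w_{n+1} = w_n + h·k2.
t=0.000000, w=-1.360000:
  k1 = f(0.000000, -1.360000) = 0.470400
  k2 = f(0.235000, -1.249456) = 0.758860
  w ← -1.360000 + 0.47·0.758860 = -1.003336
w(0.47) ≈ -1.0033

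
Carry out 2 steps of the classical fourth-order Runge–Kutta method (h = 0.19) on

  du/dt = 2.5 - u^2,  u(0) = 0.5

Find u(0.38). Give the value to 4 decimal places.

1.1537

RK4: k1 = f(t_n, u_n); k2 = f(t_n + h/2, u_n + (h/2)·k1); k3 = f(t_n + h/2, u_n + (h/2)·k2); k4 = f(t_n + h, u_n + h·k3); u_{n+1} = u_n + (h/6)·(k1 + 2k2 + 2k3 + k4).
t=0.000000, u=0.500000:
  k1 = f(0.000000, 0.500000) = 2.250000
  k2 = f(0.095000, 0.713750) = 1.990561
  k3 = f(0.095000, 0.689103) = 2.025137
  k4 = f(0.190000, 0.884776) = 1.717171
  u ← 0.500000 + (0.19/6)·(k1 + 2k2 + 2k3 + k4) = 0.879955
t=0.190000, u=0.879955:
  k1 = f(0.190000, 0.879955) = 1.725680
  k2 = f(0.285000, 1.043894) = 1.410285
  k3 = f(0.285000, 1.013932) = 1.471943
  k4 = f(0.380000, 1.159624) = 1.155273
  u ← 0.879955 + (0.19/6)·(k1 + 2k2 + 2k3 + k4) = 1.153726
u(0.38) ≈ 1.1537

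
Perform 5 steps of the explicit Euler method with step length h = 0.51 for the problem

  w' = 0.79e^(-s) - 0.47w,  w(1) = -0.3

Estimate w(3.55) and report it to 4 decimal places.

0.0870

Euler: w_{n+1} = w_n + h·f(s_n, w_n).
s=1.000000, w=-0.300000: f=0.431625 → w ← -0.300000 + 0.51·0.431625 = -0.079871
s=1.510000, w=-0.079871: f=0.212058 → w ← -0.079871 + 0.51·0.212058 = 0.028278
s=2.020000, w=0.028278: f=0.091507 → w ← 0.028278 + 0.51·0.091507 = 0.074947
s=2.530000, w=0.074947: f=0.027706 → w ← 0.074947 + 0.51·0.027706 = 0.089077
s=3.040000, w=0.089077: f=-0.004077 → w ← 0.089077 + 0.51·(-0.004077) = 0.086998
w(3.55) ≈ 0.0870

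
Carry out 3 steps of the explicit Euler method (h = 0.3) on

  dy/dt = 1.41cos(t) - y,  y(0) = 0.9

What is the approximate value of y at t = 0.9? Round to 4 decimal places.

Euler: y_{n+1} = y_n + h·f(t_n, y_n).
t=0.000000, y=0.900000: f=0.510000 → y ← 0.900000 + 0.3·0.510000 = 1.053000
t=0.300000, y=1.053000: f=0.294024 → y ← 1.053000 + 0.3·0.294024 = 1.141207
t=0.600000, y=1.141207: f=0.022516 → y ← 1.141207 + 0.3·0.022516 = 1.147962
y(0.9) ≈ 1.1480

1.1480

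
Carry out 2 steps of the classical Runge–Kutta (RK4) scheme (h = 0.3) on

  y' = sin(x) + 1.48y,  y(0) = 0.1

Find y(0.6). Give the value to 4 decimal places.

0.4839

RK4: k1 = f(x_n, y_n); k2 = f(x_n + h/2, y_n + (h/2)·k1); k3 = f(x_n + h/2, y_n + (h/2)·k2); k4 = f(x_n + h, y_n + h·k3); y_{n+1} = y_n + (h/6)·(k1 + 2k2 + 2k3 + k4).
x=0.000000, y=0.100000:
  k1 = f(0.000000, 0.100000) = 0.148000
  k2 = f(0.150000, 0.122200) = 0.330294
  k3 = f(0.150000, 0.149544) = 0.370763
  k4 = f(0.300000, 0.211229) = 0.608139
  y ← 0.100000 + (0.3/6)·(k1 + 2k2 + 2k3 + k4) = 0.207913
x=0.300000, y=0.207913:
  k1 = f(0.300000, 0.207913) = 0.603231
  k2 = f(0.450000, 0.298397) = 0.876594
  k3 = f(0.450000, 0.339402) = 0.937280
  k4 = f(0.600000, 0.489097) = 1.288506
  y ← 0.207913 + (0.3/6)·(k1 + 2k2 + 2k3 + k4) = 0.483887
y(0.6) ≈ 0.4839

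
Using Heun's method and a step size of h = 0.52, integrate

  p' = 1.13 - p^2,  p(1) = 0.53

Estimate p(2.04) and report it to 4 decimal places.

0.9315

Heun: k1 = f(x_n, p_n); k2 = f(x_n + h, p_n + h·k1); p_{n+1} = p_n + (h/2)·(k1 + k2).
x=1.000000, p=0.530000:
  k1 = f(1.000000, 0.530000) = 0.849100
  k2 = f(1.520000, 0.971532) = 0.186126
  p ← 0.530000 + (0.52/2)·(0.849100 + 0.186126) = 0.799159
x=1.520000, p=0.799159:
  k1 = f(1.520000, 0.799159) = 0.491345
  k2 = f(2.040000, 1.054658) = 0.017696
  p ← 0.799159 + (0.52/2)·(0.491345 + 0.017696) = 0.931509
p(2.04) ≈ 0.9315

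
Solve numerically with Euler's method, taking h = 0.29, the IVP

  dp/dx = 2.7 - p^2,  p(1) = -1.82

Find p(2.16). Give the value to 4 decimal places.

Euler: p_{n+1} = p_n + h·f(x_n, p_n).
x=1.000000, p=-1.820000: f=-0.612400 → p ← -1.820000 + 0.29·(-0.612400) = -1.997596
x=1.290000, p=-1.997596: f=-1.290390 → p ← -1.997596 + 0.29·(-1.290390) = -2.371809
x=1.580000, p=-2.371809: f=-2.925478 → p ← -2.371809 + 0.29·(-2.925478) = -3.220198
x=1.870000, p=-3.220198: f=-7.669673 → p ← -3.220198 + 0.29·(-7.669673) = -5.444403
p(2.16) ≈ -5.4444

-5.4444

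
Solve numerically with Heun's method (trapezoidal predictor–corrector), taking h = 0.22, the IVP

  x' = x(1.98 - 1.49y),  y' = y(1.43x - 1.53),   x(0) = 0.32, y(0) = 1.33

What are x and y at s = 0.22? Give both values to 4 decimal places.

Heun on (x,y): k1 = f(s_n, state_n); k2 = f(s_n + h, state_n + h·k1); state_{n+1} = state_n + (h/2)·(k1 + k2).
0.000000: (0.320000, 1.330000)
  k1 = (-0.000544, -1.426292)
  predictor → (0.319880, 1.016216)
  k2 = (0.149013, -1.089964)
  → (0.336332, 1.053212)
(x(0.22), y(0.22)) ≈ (0.3363, 1.0532)

0.3363, 1.0532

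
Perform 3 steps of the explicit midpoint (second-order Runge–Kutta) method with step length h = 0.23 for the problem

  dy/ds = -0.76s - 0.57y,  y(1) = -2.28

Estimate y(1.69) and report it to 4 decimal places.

-2.1343

Midpoint: k1 = f(s_n, y_n); k2 = f(s_n + h/2, y_n + (h/2)·k1); y_{n+1} = y_n + h·k2.
s=1.000000, y=-2.280000:
  k1 = f(1.000000, -2.280000) = 0.539600
  k2 = f(1.115000, -2.217946) = 0.416829
  y ← -2.280000 + 0.23·0.416829 = -2.184129
s=1.230000, y=-2.184129:
  k1 = f(1.230000, -2.184129) = 0.310154
  k2 = f(1.345000, -2.148462) = 0.202423
  y ← -2.184129 + 0.23·0.202423 = -2.137572
s=1.460000, y=-2.137572:
  k1 = f(1.460000, -2.137572) = 0.108816
  k2 = f(1.575000, -2.125058) = 0.014283
  y ← -2.137572 + 0.23·0.014283 = -2.134287
y(1.69) ≈ -2.1343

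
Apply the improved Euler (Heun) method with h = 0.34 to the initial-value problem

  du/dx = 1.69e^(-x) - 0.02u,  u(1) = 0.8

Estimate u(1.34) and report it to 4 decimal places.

0.9748

Heun: k1 = f(x_n, u_n); k2 = f(x_n + h, u_n + h·k1); u_{n+1} = u_n + (h/2)·(k1 + k2).
x=1.000000, u=0.800000:
  k1 = f(1.000000, 0.800000) = 0.605716
  k2 = f(1.340000, 1.005944) = 0.422400
  u ← 0.800000 + (0.34/2)·(0.605716 + 0.422400) = 0.974780
u(1.34) ≈ 0.9748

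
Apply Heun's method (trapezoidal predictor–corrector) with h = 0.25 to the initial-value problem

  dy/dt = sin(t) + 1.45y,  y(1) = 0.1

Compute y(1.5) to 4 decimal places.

Heun: k1 = f(t_n, y_n); k2 = f(t_n + h, y_n + h·k1); y_{n+1} = y_n + (h/2)·(k1 + k2).
t=1.000000, y=0.100000:
  k1 = f(1.000000, 0.100000) = 0.986471
  k2 = f(1.250000, 0.346618) = 1.451580
  y ← 0.100000 + (0.25/2)·(0.986471 + 1.451580) = 0.404756
t=1.250000, y=0.404756:
  k1 = f(1.250000, 0.404756) = 1.535881
  k2 = f(1.500000, 0.788727) = 2.141149
  y ← 0.404756 + (0.25/2)·(1.535881 + 2.141149) = 0.864385
y(1.5) ≈ 0.8644

0.8644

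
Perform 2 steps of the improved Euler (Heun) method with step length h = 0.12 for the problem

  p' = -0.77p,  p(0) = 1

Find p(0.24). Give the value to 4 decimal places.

Heun: k1 = f(t_n, p_n); k2 = f(t_n + h, p_n + h·k1); p_{n+1} = p_n + (h/2)·(k1 + k2).
t=0.000000, p=1.000000:
  k1 = f(0.000000, 1.000000) = -0.770000
  k2 = f(0.120000, 0.907600) = -0.698852
  p ← 1.000000 + (0.12/2)·(-0.770000 + (-0.698852)) = 0.911869
t=0.120000, p=0.911869:
  k1 = f(0.120000, 0.911869) = -0.702139
  k2 = f(0.240000, 0.827612) = -0.637261
  p ← 0.911869 + (0.12/2)·(-0.702139 + (-0.637261)) = 0.831505
p(0.24) ≈ 0.8315

0.8315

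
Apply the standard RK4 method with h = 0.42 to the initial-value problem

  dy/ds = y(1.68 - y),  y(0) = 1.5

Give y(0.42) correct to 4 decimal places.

RK4: k1 = f(s_n, y_n); k2 = f(s_n + h/2, y_n + (h/2)·k1); k3 = f(s_n + h/2, y_n + (h/2)·k2); k4 = f(s_n + h, y_n + h·k3); y_{n+1} = y_n + (h/6)·(k1 + 2k2 + 2k3 + k4).
s=0.000000, y=1.500000:
  k1 = f(0.000000, 1.500000) = 0.270000
  k2 = f(0.210000, 1.556700) = 0.191941
  k3 = f(0.210000, 1.540308) = 0.215169
  k4 = f(0.420000, 1.590371) = 0.142543
  y ← 1.500000 + (0.42/6)·(k1 + 2k2 + 2k3 + k4) = 1.585873
y(0.42) ≈ 1.5859

1.5859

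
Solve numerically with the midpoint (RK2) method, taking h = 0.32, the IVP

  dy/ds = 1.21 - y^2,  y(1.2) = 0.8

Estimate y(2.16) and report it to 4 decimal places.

Midpoint: k1 = f(s_n, y_n); k2 = f(s_n + h/2, y_n + (h/2)·k1); y_{n+1} = y_n + h·k2.
s=1.200000, y=0.800000:
  k1 = f(1.200000, 0.800000) = 0.570000
  k2 = f(1.360000, 0.891200) = 0.415763
  y ← 0.800000 + 0.32·0.415763 = 0.933044
s=1.520000, y=0.933044:
  k1 = f(1.520000, 0.933044) = 0.339429
  k2 = f(1.680000, 0.987353) = 0.235135
  y ← 0.933044 + 0.32·0.235135 = 1.008287
s=1.840000, y=1.008287:
  k1 = f(1.840000, 1.008287) = 0.193357
  k2 = f(2.000000, 1.039224) = 0.130013
  y ← 1.008287 + 0.32·0.130013 = 1.049891
y(2.16) ≈ 1.0499

1.0499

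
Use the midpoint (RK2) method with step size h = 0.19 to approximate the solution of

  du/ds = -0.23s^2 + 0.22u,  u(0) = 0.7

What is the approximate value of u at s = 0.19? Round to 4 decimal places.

Midpoint: k1 = f(s_n, u_n); k2 = f(s_n + h/2, u_n + (h/2)·k1); u_{n+1} = u_n + h·k2.
s=0.000000, u=0.700000:
  k1 = f(0.000000, 0.700000) = 0.154000
  k2 = f(0.095000, 0.714630) = 0.155143
  u ← 0.700000 + 0.19·0.155143 = 0.729477
u(0.19) ≈ 0.7295

0.7295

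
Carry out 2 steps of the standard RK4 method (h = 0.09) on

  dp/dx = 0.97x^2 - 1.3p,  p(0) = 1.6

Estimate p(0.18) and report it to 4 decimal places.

1.2680

RK4: k1 = f(x_n, p_n); k2 = f(x_n + h/2, p_n + (h/2)·k1); k3 = f(x_n + h/2, p_n + (h/2)·k2); k4 = f(x_n + h, p_n + h·k3); p_{n+1} = p_n + (h/6)·(k1 + 2k2 + 2k3 + k4).
x=0.000000, p=1.600000:
  k1 = f(0.000000, 1.600000) = -2.080000
  k2 = f(0.045000, 1.506400) = -1.956356
  k3 = f(0.045000, 1.511964) = -1.963589
  k4 = f(0.090000, 1.423277) = -1.842403
  p ← 1.600000 + (0.09/6)·(k1 + 2k2 + 2k3 + k4) = 1.423566
x=0.090000, p=1.423566:
  k1 = f(0.090000, 1.423566) = -1.842778
  k2 = f(0.135000, 1.340641) = -1.725155
  k3 = f(0.135000, 1.345934) = -1.732036
  k4 = f(0.180000, 1.267682) = -1.616559
  p ← 1.423566 + (0.09/6)·(k1 + 2k2 + 2k3 + k4) = 1.267960
p(0.18) ≈ 1.2680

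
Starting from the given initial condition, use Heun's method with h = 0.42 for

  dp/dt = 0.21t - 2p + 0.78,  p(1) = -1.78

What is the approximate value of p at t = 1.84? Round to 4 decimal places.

Heun: k1 = f(t_n, p_n); k2 = f(t_n + h, p_n + h·k1); p_{n+1} = p_n + (h/2)·(k1 + k2).
t=1.000000, p=-1.780000:
  k1 = f(1.000000, -1.780000) = 4.550000
  k2 = f(1.420000, 0.131000) = 0.816200
  p ← -1.780000 + (0.42/2)·(4.550000 + 0.816200) = -0.653098
t=1.420000, p=-0.653098:
  k1 = f(1.420000, -0.653098) = 2.384396
  k2 = f(1.840000, 0.348348) = 0.469703
  p ← -0.653098 + (0.42/2)·(2.384396 + 0.469703) = -0.053737
p(1.84) ≈ -0.0537

-0.0537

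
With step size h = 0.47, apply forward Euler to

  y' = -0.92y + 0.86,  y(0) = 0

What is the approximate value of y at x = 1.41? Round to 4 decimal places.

0.7638

Euler: y_{n+1} = y_n + h·f(x_n, y_n).
x=0.000000, y=0.000000: f=0.860000 → y ← 0.000000 + 0.47·0.860000 = 0.404200
x=0.470000, y=0.404200: f=0.488136 → y ← 0.404200 + 0.47·0.488136 = 0.633624
x=0.940000, y=0.633624: f=0.277066 → y ← 0.633624 + 0.47·0.277066 = 0.763845
y(1.41) ≈ 0.7638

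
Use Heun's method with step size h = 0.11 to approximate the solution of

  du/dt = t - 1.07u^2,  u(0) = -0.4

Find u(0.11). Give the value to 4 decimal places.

Heun: k1 = f(t_n, u_n); k2 = f(t_n + h, u_n + h·k1); u_{n+1} = u_n + (h/2)·(k1 + k2).
t=0.000000, u=-0.400000:
  k1 = f(0.000000, -0.400000) = -0.171200
  k2 = f(0.110000, -0.418832) = -0.077700
  u ← -0.400000 + (0.11/2)·(-0.171200 + (-0.077700)) = -0.413689
u(0.11) ≈ -0.4137

-0.4137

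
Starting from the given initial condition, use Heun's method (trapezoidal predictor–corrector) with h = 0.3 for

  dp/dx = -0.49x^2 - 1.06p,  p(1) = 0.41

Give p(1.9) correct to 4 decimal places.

Heun: k1 = f(x_n, p_n); k2 = f(x_n + h, p_n + h·k1); p_{n+1} = p_n + (h/2)·(k1 + k2).
x=1.000000, p=0.410000:
  k1 = f(1.000000, 0.410000) = -0.924600
  k2 = f(1.300000, 0.132620) = -0.968677
  p ← 0.410000 + (0.3/2)·(-0.924600 + (-0.968677)) = 0.126008
x=1.300000, p=0.126008:
  k1 = f(1.300000, 0.126008) = -0.961669
  k2 = f(1.600000, -0.162492) = -1.082158
  p ← 0.126008 + (0.3/2)·(-0.961669 + (-1.082158)) = -0.180566
x=1.600000, p=-0.180566:
  k1 = f(1.600000, -0.180566) = -1.063000
  k2 = f(1.900000, -0.499466) = -1.239466
  p ← -0.180566 + (0.3/2)·(-1.063000 + (-1.239466)) = -0.525936
p(1.9) ≈ -0.5259

-0.5259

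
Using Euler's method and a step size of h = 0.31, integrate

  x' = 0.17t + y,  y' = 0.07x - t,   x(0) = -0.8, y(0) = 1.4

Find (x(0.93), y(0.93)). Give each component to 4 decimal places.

0.5080, 1.0881

Euler on (x,y): x_{n+1} = x_n + h·x', y_{n+1} = y_n + h·y'.
0.000000: (-0.800000, 1.400000); f=(1.400000, -0.056000) → (-0.366000, 1.382640)
0.310000: (-0.366000, 1.382640); f=(1.435340, -0.335620) → (0.078955, 1.278598)
0.620000: (0.078955, 1.278598); f=(1.383998, -0.614473) → (0.507995, 1.088111)
(x(0.93), y(0.93)) ≈ (0.5080, 1.0881)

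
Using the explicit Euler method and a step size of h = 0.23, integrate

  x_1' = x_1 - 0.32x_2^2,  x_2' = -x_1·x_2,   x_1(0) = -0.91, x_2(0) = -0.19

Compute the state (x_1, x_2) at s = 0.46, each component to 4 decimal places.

-1.3839, -0.2891

Euler on (x_1,x_2): x_1_{n+1} = x_1_n + h·x_1', x_2_{n+1} = x_2_n + h·x_2'.
0.000000: (-0.910000, -0.190000); f=(-0.921552, -0.172900) → (-1.121957, -0.229767)
0.230000: (-1.121957, -0.229767); f=(-1.138851, -0.257789) → (-1.383893, -0.289058)
(x_1(0.46), x_2(0.46)) ≈ (-1.3839, -0.2891)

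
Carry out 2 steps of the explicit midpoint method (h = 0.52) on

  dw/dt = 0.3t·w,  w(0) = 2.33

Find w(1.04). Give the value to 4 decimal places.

2.7315

Midpoint: k1 = f(t_n, w_n); k2 = f(t_n + h/2, w_n + (h/2)·k1); w_{n+1} = w_n + h·k2.
t=0.000000, w=2.330000:
  k1 = f(0.000000, 2.330000) = 0.000000
  k2 = f(0.260000, 2.330000) = 0.181740
  w ← 2.330000 + 0.52·0.181740 = 2.424505
t=0.520000, w=2.424505:
  k1 = f(0.520000, 2.424505) = 0.378223
  k2 = f(0.780000, 2.522843) = 0.590345
  w ← 2.424505 + 0.52·0.590345 = 2.731484
w(1.04) ≈ 2.7315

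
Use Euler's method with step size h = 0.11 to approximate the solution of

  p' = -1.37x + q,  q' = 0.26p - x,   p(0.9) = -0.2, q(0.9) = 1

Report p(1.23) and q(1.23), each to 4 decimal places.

Euler on (p,q): p_{n+1} = p_n + h·p', q_{n+1} = q_n + h·q'.
0.900000: (-0.200000, 1.000000); f=(-0.233000, -0.952000) → (-0.225630, 0.895280)
1.010000: (-0.225630, 0.895280); f=(-0.488420, -1.068664) → (-0.279356, 0.777727)
1.120000: (-0.279356, 0.777727); f=(-0.756673, -1.192633) → (-0.362590, 0.646537)
(p(1.23), q(1.23)) ≈ (-0.3626, 0.6465)

-0.3626, 0.6465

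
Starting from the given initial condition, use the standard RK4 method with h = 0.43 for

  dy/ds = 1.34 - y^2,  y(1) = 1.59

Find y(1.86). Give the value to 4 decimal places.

RK4: k1 = f(s_n, y_n); k2 = f(s_n + h/2, y_n + (h/2)·k1); k3 = f(s_n + h/2, y_n + (h/2)·k2); k4 = f(s_n + h, y_n + h·k3); y_{n+1} = y_n + (h/6)·(k1 + 2k2 + 2k3 + k4).
s=1.000000, y=1.590000:
  k1 = f(1.000000, 1.590000) = -1.188100
  k2 = f(1.215000, 1.334558) = -0.441046
  k3 = f(1.215000, 1.495175) = -0.895548
  k4 = f(1.430000, 1.204914) = -0.111818
  y ← 1.590000 + (0.43/6)·(k1 + 2k2 + 2k3 + k4) = 1.305261
s=1.430000, y=1.305261:
  k1 = f(1.430000, 1.305261) = -0.363705
  k2 = f(1.645000, 1.227064) = -0.165686
  k3 = f(1.645000, 1.269638) = -0.271981
  k4 = f(1.860000, 1.188309) = -0.072078
  y ← 1.305261 + (0.43/6)·(k1 + 2k2 + 2k3 + k4) = 1.211297
y(1.86) ≈ 1.2113

1.2113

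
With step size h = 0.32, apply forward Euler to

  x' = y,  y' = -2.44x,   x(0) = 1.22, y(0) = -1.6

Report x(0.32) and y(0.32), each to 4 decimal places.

0.7080, -2.5526

Euler on (x,y): x_{n+1} = x_n + h·x', y_{n+1} = y_n + h·y'.
0.000000: (1.220000, -1.600000); f=(-1.600000, -2.976800) → (0.708000, -2.552576)
(x(0.32), y(0.32)) ≈ (0.7080, -2.5526)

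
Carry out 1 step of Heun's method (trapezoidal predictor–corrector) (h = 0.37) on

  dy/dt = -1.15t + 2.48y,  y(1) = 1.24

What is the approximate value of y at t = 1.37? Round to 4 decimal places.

Heun: k1 = f(t_n, y_n); k2 = f(t_n + h, y_n + h·k1); y_{n+1} = y_n + (h/2)·(k1 + k2).
t=1.000000, y=1.240000:
  k1 = f(1.000000, 1.240000) = 1.925200
  k2 = f(1.370000, 1.952324) = 3.266264
  y ← 1.240000 + (0.37/2)·(1.925200 + 3.266264) = 2.200421
y(1.37) ≈ 2.2004

2.2004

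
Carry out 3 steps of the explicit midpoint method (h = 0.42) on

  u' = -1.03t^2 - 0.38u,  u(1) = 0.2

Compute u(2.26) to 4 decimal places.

Midpoint: k1 = f(t_n, u_n); k2 = f(t_n + h/2, u_n + (h/2)·k1); u_{n+1} = u_n + h·k2.
t=1.000000, u=0.200000:
  k1 = f(1.000000, 0.200000) = -1.106000
  k2 = f(1.210000, -0.032260) = -1.495764
  u ← 0.200000 + 0.42·(-1.495764) = -0.428221
t=1.420000, u=-0.428221:
  k1 = f(1.420000, -0.428221) = -1.914168
  k2 = f(1.630000, -0.830196) = -2.421132
  u ← -0.428221 + 0.42·(-2.421132) = -1.445097
t=1.840000, u=-1.445097:
  k1 = f(1.840000, -1.445097) = -2.938031
  k2 = f(2.050000, -2.062083) = -3.544983
  u ← -1.445097 + 0.42·(-3.544983) = -2.933990
u(2.26) ≈ -2.9340

-2.9340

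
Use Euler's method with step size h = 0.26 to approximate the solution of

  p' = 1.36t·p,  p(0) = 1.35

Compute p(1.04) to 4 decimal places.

Euler: p_{n+1} = p_n + h·f(t_n, p_n).
t=0.000000, p=1.350000: f=0.000000 → p ← 1.350000 + 0.26·0.000000 = 1.350000
t=0.260000, p=1.350000: f=0.477360 → p ← 1.350000 + 0.26·0.477360 = 1.474114
t=0.520000, p=1.474114: f=1.042493 → p ← 1.474114 + 0.26·1.042493 = 1.745162
t=0.780000, p=1.745162: f=1.851268 → p ← 1.745162 + 0.26·1.851268 = 2.226491
p(1.04) ≈ 2.2265

2.2265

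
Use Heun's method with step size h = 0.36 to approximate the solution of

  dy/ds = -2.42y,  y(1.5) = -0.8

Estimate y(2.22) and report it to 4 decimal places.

Heun: k1 = f(s_n, y_n); k2 = f(s_n + h, y_n + h·k1); y_{n+1} = y_n + (h/2)·(k1 + k2).
s=1.500000, y=-0.800000:
  k1 = f(1.500000, -0.800000) = 1.936000
  k2 = f(1.860000, -0.103040) = 0.249357
  y ← -0.800000 + (0.36/2)·(1.936000 + 0.249357) = -0.406636
s=1.860000, y=-0.406636:
  k1 = f(1.860000, -0.406636) = 0.984059
  k2 = f(2.220000, -0.052375) = 0.126747
  y ← -0.406636 + (0.36/2)·(0.984059 + 0.126747) = -0.206691
y(2.22) ≈ -0.2067

-0.2067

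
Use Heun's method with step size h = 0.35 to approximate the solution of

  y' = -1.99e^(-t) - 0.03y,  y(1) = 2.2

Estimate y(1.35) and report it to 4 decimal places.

Heun: k1 = f(t_n, y_n); k2 = f(t_n + h, y_n + h·k1); y_{n+1} = y_n + (h/2)·(k1 + k2).
t=1.000000, y=2.200000:
  k1 = f(1.000000, 2.200000) = -0.798080
  k2 = f(1.350000, 1.920672) = -0.573508
  y ← 2.200000 + (0.35/2)·(-0.798080 + (-0.573508)) = 1.959972
y(1.35) ≈ 1.9600

1.9600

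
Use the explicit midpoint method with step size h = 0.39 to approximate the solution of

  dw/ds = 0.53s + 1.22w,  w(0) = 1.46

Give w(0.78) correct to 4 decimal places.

3.8905

Midpoint: k1 = f(s_n, w_n); k2 = f(s_n + h/2, w_n + (h/2)·k1); w_{n+1} = w_n + h·k2.
s=0.000000, w=1.460000:
  k1 = f(0.000000, 1.460000) = 1.781200
  k2 = f(0.195000, 1.807334) = 2.308297
  w ← 1.460000 + 0.39·2.308297 = 2.360236
s=0.390000, w=2.360236:
  k1 = f(0.390000, 2.360236) = 3.086188
  k2 = f(0.585000, 2.962043) = 3.923742
  w ← 2.360236 + 0.39·3.923742 = 3.890495
w(0.78) ≈ 3.8905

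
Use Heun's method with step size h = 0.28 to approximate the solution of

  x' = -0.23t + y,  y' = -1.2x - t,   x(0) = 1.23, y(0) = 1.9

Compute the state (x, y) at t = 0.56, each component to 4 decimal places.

1.9576, 0.6101

Heun on (x,y): k1 = f(t_n, state_n); k2 = f(t_n + h, state_n + h·k1); state_{n+1} = state_n + (h/2)·(k1 + k2).
0.000000: (1.230000, 1.900000)
  k1 = (1.900000, -1.476000)
  predictor → (1.762000, 1.486720)
  k2 = (1.422320, -2.394400)
  → (1.695125, 1.358144)
0.280000: (1.695125, 1.358144)
  k1 = (1.293744, -2.314150)
  predictor → (2.057373, 0.710182)
  k2 = (0.581382, -3.028848)
  → (1.957642, 0.610124)
(x(0.56), y(0.56)) ≈ (1.9576, 0.6101)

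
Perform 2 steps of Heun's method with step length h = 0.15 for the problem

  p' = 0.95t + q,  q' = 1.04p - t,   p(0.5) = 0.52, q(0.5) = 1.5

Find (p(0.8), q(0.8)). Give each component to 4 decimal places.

Heun on (p,q): k1 = f(t_n, state_n); k2 = f(t_n + h, state_n + h·k1); state_{n+1} = state_n + (h/2)·(k1 + k2).
0.500000: (0.520000, 1.500000)
  k1 = (1.975000, 0.040800)
  predictor → (0.816250, 1.506120)
  k2 = (2.123620, 0.198900)
  → (0.827397, 1.517977)
0.650000: (0.827397, 1.517977)
  k1 = (2.135477, 0.210492)
  predictor → (1.147718, 1.549551)
  k2 = (2.309551, 0.393627)
  → (1.160774, 1.563286)
(p(0.8), q(0.8)) ≈ (1.1608, 1.5633)

1.1608, 1.5633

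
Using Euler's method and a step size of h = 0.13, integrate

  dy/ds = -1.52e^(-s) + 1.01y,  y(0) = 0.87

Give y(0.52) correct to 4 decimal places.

Euler: y_{n+1} = y_n + h·f(s_n, y_n).
s=0.000000, y=0.870000: f=-0.641300 → y ← 0.870000 + 0.13·(-0.641300) = 0.786631
s=0.130000, y=0.786631: f=-0.540208 → y ← 0.786631 + 0.13·(-0.540208) = 0.716404
s=0.260000, y=0.716404: f=-0.448430 → y ← 0.716404 + 0.13·(-0.448430) = 0.658108
s=0.390000, y=0.658108: f=-0.364437 → y ← 0.658108 + 0.13·(-0.364437) = 0.610731
y(0.52) ≈ 0.6107

0.6107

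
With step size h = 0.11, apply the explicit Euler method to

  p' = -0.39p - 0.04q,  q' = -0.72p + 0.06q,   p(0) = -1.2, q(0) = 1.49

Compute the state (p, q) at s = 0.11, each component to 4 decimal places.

Euler on (p,q): p_{n+1} = p_n + h·p', q_{n+1} = q_n + h·q'.
0.000000: (-1.200000, 1.490000); f=(0.408400, 0.953400) → (-1.155076, 1.594874)
(p(0.11), q(0.11)) ≈ (-1.1551, 1.5949)

-1.1551, 1.5949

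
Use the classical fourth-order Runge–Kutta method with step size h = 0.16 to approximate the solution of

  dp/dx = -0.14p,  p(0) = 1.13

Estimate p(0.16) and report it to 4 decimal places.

RK4: k1 = f(x_n, p_n); k2 = f(x_n + h/2, p_n + (h/2)·k1); k3 = f(x_n + h/2, p_n + (h/2)·k2); k4 = f(x_n + h, p_n + h·k3); p_{n+1} = p_n + (h/6)·(k1 + 2k2 + 2k3 + k4).
x=0.000000, p=1.130000:
  k1 = f(0.000000, 1.130000) = -0.158200
  k2 = f(0.080000, 1.117344) = -0.156428
  k3 = f(0.080000, 1.117486) = -0.156448
  k4 = f(0.160000, 1.104968) = -0.154696
  p ← 1.130000 + (0.16/6)·(k1 + 2k2 + 2k3 + k4) = 1.104969
p(0.16) ≈ 1.1050

1.1050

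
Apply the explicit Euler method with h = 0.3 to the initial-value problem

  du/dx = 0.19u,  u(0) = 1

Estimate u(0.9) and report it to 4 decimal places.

1.1809

Euler: u_{n+1} = u_n + h·f(x_n, u_n).
x=0.000000, u=1.000000: f=0.190000 → u ← 1.000000 + 0.3·0.190000 = 1.057000
x=0.300000, u=1.057000: f=0.200830 → u ← 1.057000 + 0.3·0.200830 = 1.117249
x=0.600000, u=1.117249: f=0.212277 → u ← 1.117249 + 0.3·0.212277 = 1.180932
u(0.9) ≈ 1.1809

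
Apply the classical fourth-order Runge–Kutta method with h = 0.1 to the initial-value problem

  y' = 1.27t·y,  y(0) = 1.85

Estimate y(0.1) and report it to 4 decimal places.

1.8618

RK4: k1 = f(t_n, y_n); k2 = f(t_n + h/2, y_n + (h/2)·k1); k3 = f(t_n + h/2, y_n + (h/2)·k2); k4 = f(t_n + h, y_n + h·k3); y_{n+1} = y_n + (h/6)·(k1 + 2k2 + 2k3 + k4).
t=0.000000, y=1.850000:
  k1 = f(0.000000, 1.850000) = 0.000000
  k2 = f(0.050000, 1.850000) = 0.117475
  k3 = f(0.050000, 1.855874) = 0.117848
  k4 = f(0.100000, 1.861785) = 0.236447
  y ← 1.850000 + (0.1/6)·(k1 + 2k2 + 2k3 + k4) = 1.861785
y(0.1) ≈ 1.8618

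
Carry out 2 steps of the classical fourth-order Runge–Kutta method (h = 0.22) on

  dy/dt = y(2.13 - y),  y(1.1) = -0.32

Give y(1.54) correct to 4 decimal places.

-1.0641

RK4: k1 = f(t_n, y_n); k2 = f(t_n + h/2, y_n + (h/2)·k1); k3 = f(t_n + h/2, y_n + (h/2)·k2); k4 = f(t_n + h, y_n + h·k3); y_{n+1} = y_n + (h/6)·(k1 + 2k2 + 2k3 + k4).
t=1.100000, y=-0.320000:
  k1 = f(1.100000, -0.320000) = -0.784000
  k2 = f(1.210000, -0.406240) = -1.030322
  k3 = f(1.210000, -0.433335) = -1.110784
  k4 = f(1.320000, -0.564372) = -1.520630
  y ← -0.320000 + (0.22/6)·(k1 + 2k2 + 2k3 + k4) = -0.561518
t=1.320000, y=-0.561518:
  k1 = f(1.320000, -0.561518) = -1.511334
  k2 = f(1.430000, -0.727764) = -2.079779
  k3 = f(1.430000, -0.790293) = -2.307888
  k4 = f(1.540000, -1.069253) = -3.420810
  y ← -0.561518 + (0.22/6)·(k1 + 2k2 + 2k3 + k4) = -1.064125
y(1.54) ≈ -1.0641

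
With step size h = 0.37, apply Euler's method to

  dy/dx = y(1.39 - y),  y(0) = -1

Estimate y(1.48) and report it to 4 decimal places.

-79.2940

Euler: y_{n+1} = y_n + h·f(x_n, y_n).
x=0.000000, y=-1.000000: f=-2.390000 → y ← -1.000000 + 0.37·(-2.390000) = -1.884300
x=0.370000, y=-1.884300: f=-6.169763 → y ← -1.884300 + 0.37·(-6.169763) = -4.167112
x=0.740000, y=-4.167112: f=-23.157113 → y ← -4.167112 + 0.37·(-23.157113) = -12.735244
x=1.110000, y=-12.735244: f=-179.888436 → y ← -12.735244 + 0.37·(-179.888436) = -79.293965
y(1.48) ≈ -79.2940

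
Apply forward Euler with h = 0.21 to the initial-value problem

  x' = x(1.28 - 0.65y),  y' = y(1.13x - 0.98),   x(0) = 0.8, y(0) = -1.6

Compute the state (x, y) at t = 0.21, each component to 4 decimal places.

1.1898, -1.5745

Euler on (x,y): x_{n+1} = x_n + h·x', y_{n+1} = y_n + h·y'.
0.000000: (0.800000, -1.600000); f=(1.856000, 0.121600) → (1.189760, -1.574464)
(x(0.21), y(0.21)) ≈ (1.1898, -1.5745)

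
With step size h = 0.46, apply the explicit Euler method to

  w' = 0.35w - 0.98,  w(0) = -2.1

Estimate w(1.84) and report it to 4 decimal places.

-6.1028

Euler: w_{n+1} = w_n + h·f(t_n, w_n).
t=0.000000, w=-2.100000: f=-1.715000 → w ← -2.100000 + 0.46·(-1.715000) = -2.888900
t=0.460000, w=-2.888900: f=-1.991115 → w ← -2.888900 + 0.46·(-1.991115) = -3.804813
t=0.920000, w=-3.804813: f=-2.311685 → w ← -3.804813 + 0.46·(-2.311685) = -4.868188
t=1.380000, w=-4.868188: f=-2.683866 → w ← -4.868188 + 0.46·(-2.683866) = -6.102766
w(1.84) ≈ -6.1028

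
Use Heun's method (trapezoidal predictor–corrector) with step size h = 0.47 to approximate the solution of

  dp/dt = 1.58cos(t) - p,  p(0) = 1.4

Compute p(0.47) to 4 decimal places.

1.4245

Heun: k1 = f(t_n, p_n); k2 = f(t_n + h, p_n + h·k1); p_{n+1} = p_n + (h/2)·(k1 + k2).
t=0.000000, p=1.400000:
  k1 = f(0.000000, 1.400000) = 0.180000
  k2 = f(0.470000, 1.484600) = -0.075922
  p ← 1.400000 + (0.47/2)·(0.180000 + (-0.075922)) = 1.424458
p(0.47) ≈ 1.4245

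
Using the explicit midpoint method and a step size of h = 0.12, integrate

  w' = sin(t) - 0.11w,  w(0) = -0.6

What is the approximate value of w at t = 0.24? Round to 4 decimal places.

Midpoint: k1 = f(t_n, w_n); k2 = f(t_n + h/2, w_n + (h/2)·k1); w_{n+1} = w_n + h·k2.
t=0.000000, w=-0.600000:
  k1 = f(0.000000, -0.600000) = 0.066000
  k2 = f(0.060000, -0.596040) = 0.125528
  w ← -0.600000 + 0.12·0.125528 = -0.584937
t=0.120000, w=-0.584937:
  k1 = f(0.120000, -0.584937) = 0.184055
  k2 = f(0.180000, -0.573893) = 0.242158
  w ← -0.584937 + 0.12·0.242158 = -0.555878
w(0.24) ≈ -0.5559

-0.5559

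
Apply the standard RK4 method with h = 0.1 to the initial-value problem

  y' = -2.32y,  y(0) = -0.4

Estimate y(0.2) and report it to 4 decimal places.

-0.2515

RK4: k1 = f(x_n, y_n); k2 = f(x_n + h/2, y_n + (h/2)·k1); k3 = f(x_n + h/2, y_n + (h/2)·k2); k4 = f(x_n + h, y_n + h·k3); y_{n+1} = y_n + (h/6)·(k1 + 2k2 + 2k3 + k4).
x=0.000000, y=-0.400000:
  k1 = f(0.000000, -0.400000) = 0.928000
  k2 = f(0.050000, -0.353600) = 0.820352
  k3 = f(0.050000, -0.358982) = 0.832839
  k4 = f(0.100000, -0.316716) = 0.734781
  y ← -0.400000 + (0.1/6)·(k1 + 2k2 + 2k3 + k4) = -0.317181
x=0.100000, y=-0.317181:
  k1 = f(0.100000, -0.317181) = 0.735859
  k2 = f(0.150000, -0.280388) = 0.650499
  k3 = f(0.150000, -0.284656) = 0.660401
  k4 = f(0.200000, -0.251140) = 0.582646
  y ← -0.317181 + (0.1/6)·(k1 + 2k2 + 2k3 + k4) = -0.251509
y(0.2) ≈ -0.2515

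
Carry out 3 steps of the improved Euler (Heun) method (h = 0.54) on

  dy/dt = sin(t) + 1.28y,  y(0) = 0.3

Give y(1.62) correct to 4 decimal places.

Heun: k1 = f(t_n, y_n); k2 = f(t_n + h, y_n + h·k1); y_{n+1} = y_n + (h/2)·(k1 + k2).
t=0.000000, y=0.300000:
  k1 = f(0.000000, 0.300000) = 0.384000
  k2 = f(0.540000, 0.507360) = 1.163557
  y ← 0.300000 + (0.54/2)·(0.384000 + 1.163557) = 0.717840
t=0.540000, y=0.717840:
  k1 = f(0.540000, 0.717840) = 1.432972
  k2 = f(1.080000, 1.491645) = 2.791263
  y ← 0.717840 + (0.54/2)·(1.432972 + 2.791263) = 1.858384
t=1.080000, y=1.858384:
  k1 = f(1.080000, 1.858384) = 3.260689
  k2 = f(1.620000, 3.619156) = 5.631309
  y ← 1.858384 + (0.54/2)·(3.260689 + 5.631309) = 4.259223
y(1.62) ≈ 4.2592

4.2592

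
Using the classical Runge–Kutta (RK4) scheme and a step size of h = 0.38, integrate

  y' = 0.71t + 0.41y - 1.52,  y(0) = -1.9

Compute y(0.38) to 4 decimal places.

-2.7913

RK4: k1 = f(t_n, y_n); k2 = f(t_n + h/2, y_n + (h/2)·k1); k3 = f(t_n + h/2, y_n + (h/2)·k2); k4 = f(t_n + h, y_n + h·k3); y_{n+1} = y_n + (h/6)·(k1 + 2k2 + 2k3 + k4).
t=0.000000, y=-1.900000:
  k1 = f(0.000000, -1.900000) = -2.299000
  k2 = f(0.190000, -2.336810) = -2.343192
  k3 = f(0.190000, -2.345206) = -2.346635
  k4 = f(0.380000, -2.791721) = -2.394806
  y ← -1.900000 + (0.38/6)·(k1 + 2k2 + 2k3 + k4) = -2.791319
y(0.38) ≈ -2.7913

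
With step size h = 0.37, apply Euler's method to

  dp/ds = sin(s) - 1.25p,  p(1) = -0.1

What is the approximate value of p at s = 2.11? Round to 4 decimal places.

0.6340

Euler: p_{n+1} = p_n + h·f(s_n, p_n).
s=1.000000, p=-0.100000: f=0.966471 → p ← -0.100000 + 0.37·0.966471 = 0.257594
s=1.370000, p=0.257594: f=0.657915 → p ← 0.257594 + 0.37·0.657915 = 0.501023
s=1.740000, p=0.501023: f=0.359441 → p ← 0.501023 + 0.37·0.359441 = 0.634016
p(2.11) ≈ 0.6340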